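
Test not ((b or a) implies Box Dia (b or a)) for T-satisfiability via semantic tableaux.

1. not ((b or a) implies Box Dia (b or a)), 0
2. b or a, 0
3. not Box Dia (b or a), 0
4. a, 0
5. not Dia (b or a), 1
6. not (b or a), 1
7. not b, 1
8. not a, 1
Accessibility: 0R0, 0R1, 1R1

Satisfiable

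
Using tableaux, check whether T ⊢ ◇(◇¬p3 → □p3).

No, not valid

Tableau for the negation ¬◇(◇¬p3 → □p3):
1. ¬◇(◇¬p3 → □p3), 0
2. ¬(◇¬p3 → □p3), 0   [¬◇-rule on 1 via 0R0]
3. ◇¬p3, 0   [¬→-rule on 2]
4. ¬□p3, 0   [¬→-rule on 2]
5. ¬p3, 1   [◇-rule on 3: fresh world 1, 0R1]
6. ¬(◇¬p3 → □p3), 1   [¬◇-rule on 1 via 0R1]
7. ◇¬p3, 1   [¬→-rule on 6]
8. ¬□p3, 1   [¬→-rule on 6]
9. ¬p3, 2   [¬□-rule on 4: fresh world 2, 0R2]
10. ¬(◇¬p3 → □p3), 2   [¬◇-rule on 1 via 0R2]
11. ◇¬p3, 2   [¬→-rule on 10]
12. ¬□p3, 2   [¬→-rule on 10]
13. ¬p3, 3   [◇-rule on 7: fresh world 3, 1R3]
14. ¬p3, 4   [¬□-rule on 8: fresh world 4, 1R4]
15. ¬p3, 5   [◇-rule on 11: fresh world 5, 2R5]
16. ¬p3, 6   [¬□-rule on 12: fresh world 6, 2R6]
Accessibility: 0R0, 0R1, 0R2, 1R1, 1R3, 1R4, 2R2, 2R5, 2R6, 3R3, 4R4, 5R5, 6R6
The negation has an open branch (countermodel exists).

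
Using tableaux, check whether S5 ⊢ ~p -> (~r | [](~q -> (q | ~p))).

Not valid

Tableau for the negation ~(~p -> (~r | [](~q -> (q | ~p)))):
1. ~(~p -> (~r | [](~q -> (q | ~p)))), u
2. ~p, u
3. ~(~r | [](~q -> (q | ~p))), u
4. r, u
5. ~[](~q -> (q | ~p)), u
6. ~(~q -> (q | ~p)), v
7. ~q, v
8. ~(q | ~p), v
9. p, v
Accessibility: uRu, uRv, vRu, vRv
The negation has an open branch (countermodel exists).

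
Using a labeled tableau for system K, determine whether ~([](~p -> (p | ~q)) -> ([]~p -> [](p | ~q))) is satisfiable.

1. ~([](~p -> (p | ~q)) -> ([]~p -> [](p | ~q))), 0
2. [](~p -> (p | ~q)), 0   [~->-rule on 1]
3. ~([]~p -> [](p | ~q)), 0   [~->-rule on 1]
4. []~p, 0   [~->-rule on 3]
5. ~[](p | ~q), 0   [~->-rule on 3]
6. ~(p | ~q), 1   [~[]-rule on 5: fresh world 1, 0R1]
7. ~p, 1   [~|-rule on 6]
8. q, 1   [~|-rule on 6]
9. ~p -> (p | ~q), 1   [[]-rule on 2 via 0R1]
10. p | ~q, 1   [->-rule on 9 (branches; this branch)]
11. ~q, 1   [|-rule on 10 (branches; this branch)]
Accessibility: 0R1
Branch closes: q and ~q both at 1.
(One branch shown.) All branches close.

Unsatisfiable (every branch closes)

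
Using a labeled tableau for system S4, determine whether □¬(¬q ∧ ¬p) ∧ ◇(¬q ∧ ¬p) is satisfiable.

1. □¬(¬q ∧ ¬p) ∧ ◇(¬q ∧ ¬p), u
2. □¬(¬q ∧ ¬p), u
3. ◇(¬q ∧ ¬p), u
4. ¬(¬q ∧ ¬p), u
5. p, u
6. ¬q ∧ ¬p, v
7. ¬q, v
8. ¬p, v
9. ¬(¬q ∧ ¬p), v
10. p, v
Accessibility: uRu, uRv, vRv
Branch closes: p and ¬p both at v.
All branches of the tableau close; one closing branch shown above.

No, unsatisfiable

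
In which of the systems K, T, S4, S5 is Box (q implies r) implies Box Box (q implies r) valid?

S4-tableau for the negation not (Box (q implies r) implies Box Box (q implies r)):
1. not (Box (q implies r) implies Box Box (q implies r)), u
2. Box (q implies r), u
3. not Box Box (q implies r), u
4. q implies r, u
5. r, u
6. not Box (q implies r), v
7. q implies r, v
8. r, v
9. not (q implies r), w
10. q, w
11. not r, w
12. q implies r, w
13. r, w
Accessibility: uRu, uRv, uRw, vRv, vRw, wRw
Branch closes: r and not r both at w.
Every branch closes (one shown): valid in S4, hence also in S5 (every theorem of S4 is a theorem of S5).
T-tableau for the negation not (Box (q implies r) implies Box Box (q implies r)):
1. not (Box (q implies r) implies Box Box (q implies r)), u
2. Box (q implies r), u
3. not Box Box (q implies r), u
4. q implies r, u
5. r, u
6. not Box (q implies r), v
7. q implies r, v
8. r, v
9. not (q implies r), w
10. q, w
11. not r, w
Accessibility: uRu, uRv, vRv, vRw, wRw
Complete open branch: countermodel on a T-frame, so not valid in T, nor in K (the same frame is also a K-frame).

S4, S5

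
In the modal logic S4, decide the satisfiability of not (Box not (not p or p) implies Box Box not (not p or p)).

Unsatisfiable (every branch closes)

1. not (Box not (not p or p) implies Box Box not (not p or p)), 0
2. Box not (not p or p), 0   [neg-implies-rule on 1]
3. not Box Box not (not p or p), 0   [neg-implies-rule on 1]
4. not (not p or p), 0   [Box-rule on 2 via 0R0]
5. p, 0   [neg-or-rule on 4]
6. not p, 0   [neg-or-rule on 4]
Accessibility: 0R0
Branch closes: p and not p both at 0.
All branches of the tableau close; one closing branch shown above.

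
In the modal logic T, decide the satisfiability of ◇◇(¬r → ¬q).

Yes, satisfiable

1. ◇◇(¬r → ¬q), u
2. ◇(¬r → ¬q), v
3. ¬r → ¬q, w
4. ¬q, w
Accessibility: uRu, uRv, vRv, vRw, wRw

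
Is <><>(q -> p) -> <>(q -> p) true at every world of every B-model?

Tableau for the negation ~(<><>(q -> p) -> <>(q -> p)):
1. ~(<><>(q -> p) -> <>(q -> p)), u
2. <><>(q -> p), u   [~->-rule on 1]
3. ~<>(q -> p), u   [~->-rule on 1]
4. ~(q -> p), u   [~<>-rule on 3 via uRu]
5. q, u   [~->-rule on 4]
6. ~p, u   [~->-rule on 4]
7. <>(q -> p), v   [<>-rule on 2: fresh world v, uRv]
8. ~(q -> p), v   [~<>-rule on 3 via uRv]
9. q, v   [~->-rule on 8]
10. ~p, v   [~->-rule on 8]
11. q -> p, w   [<>-rule on 7: fresh world w, vRw]
12. p, w   [->-rule on 11 (branches; this branch)]
Accessibility: uRu, uRv, vRu, vRv, vRw, wRv, wRw
The negation has an open branch (countermodel exists).

Invalid (countermodel exists)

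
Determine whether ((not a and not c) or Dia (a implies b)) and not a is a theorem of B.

Not valid

Tableau for the negation not (((not a and not c) or Dia (a implies b)) and not a):
1. not (((not a and not c) or Dia (a implies b)) and not a), w0
2. a, w0
Accessibility: w0Rw0
The negation has an open branch (countermodel exists).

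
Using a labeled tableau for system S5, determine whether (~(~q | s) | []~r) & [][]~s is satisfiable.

1. (~(~q | s) | []~r) & [][]~s, 0
2. ~(~q | s) | []~r, 0
3. [][]~s, 0
4. []~s, 0
5. ~s, 0
6. []~r, 0
7. ~r, 0
Accessibility: 0R0

Satisfiable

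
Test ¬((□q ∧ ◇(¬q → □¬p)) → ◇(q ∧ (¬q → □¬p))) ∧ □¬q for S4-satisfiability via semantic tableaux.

1. ¬((□q ∧ ◇(¬q → □¬p)) → ◇(q ∧ (¬q → □¬p))) ∧ □¬q, 0
2. ¬((□q ∧ ◇(¬q → □¬p)) → ◇(q ∧ (¬q → □¬p))), 0
3. □¬q, 0
4. □q ∧ ◇(¬q → □¬p), 0
5. ¬◇(q ∧ (¬q → □¬p)), 0
6. □q, 0
7. ◇(¬q → □¬p), 0
8. ¬q, 0
9. ¬(q ∧ (¬q → □¬p)), 0
10. q, 0
Accessibility: 0R0
Branch closes: q and ¬q both at 0.
(One branch shown.) All branches close.

Unsatisfiable (every branch closes)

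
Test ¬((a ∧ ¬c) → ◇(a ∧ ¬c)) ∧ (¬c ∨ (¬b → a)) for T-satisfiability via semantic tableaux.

1. ¬((a ∧ ¬c) → ◇(a ∧ ¬c)) ∧ (¬c ∨ (¬b → a)), u
2. ¬((a ∧ ¬c) → ◇(a ∧ ¬c)), u   [∧-rule on 1]
3. ¬c ∨ (¬b → a), u   [∧-rule on 1]
4. a ∧ ¬c, u   [¬→-rule on 2]
5. ¬◇(a ∧ ¬c), u   [¬→-rule on 2]
6. a, u   [∧-rule on 4]
7. ¬c, u   [∧-rule on 4]
8. ¬(a ∧ ¬c), u   [¬◇-rule on 5 via uRu]
9. ¬b → a, u   [∨-rule on 3 (branches; this branch)]
10. c, u   [¬∧-rule on 8 (branches; this branch)]
Accessibility: uRu
Branch closes: c and ¬c both at u.
(One branch shown.) All branches close.

No, unsatisfiable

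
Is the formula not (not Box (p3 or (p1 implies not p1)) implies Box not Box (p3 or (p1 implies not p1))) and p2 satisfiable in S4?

1. not (not Box (p3 or (p1 implies not p1)) implies Box not Box (p3 or (p1 implies not p1))) and p2, 0
2. not (not Box (p3 or (p1 implies not p1)) implies Box not Box (p3 or (p1 implies not p1))), 0
3. p2, 0
4. not Box (p3 or (p1 implies not p1)), 0
5. not Box not Box (p3 or (p1 implies not p1)), 0
6. not (p3 or (p1 implies not p1)), 1
7. not p3, 1
8. not (p1 implies not p1), 1
9. p1, 1
10. Box (p3 or (p1 implies not p1)), 2
11. p3 or (p1 implies not p1), 2
12. p1 implies not p1, 2
13. not p1, 2
Accessibility: 0R0, 0R1, 0R2, 1R1, 2R2

Satisfiable (open branch found)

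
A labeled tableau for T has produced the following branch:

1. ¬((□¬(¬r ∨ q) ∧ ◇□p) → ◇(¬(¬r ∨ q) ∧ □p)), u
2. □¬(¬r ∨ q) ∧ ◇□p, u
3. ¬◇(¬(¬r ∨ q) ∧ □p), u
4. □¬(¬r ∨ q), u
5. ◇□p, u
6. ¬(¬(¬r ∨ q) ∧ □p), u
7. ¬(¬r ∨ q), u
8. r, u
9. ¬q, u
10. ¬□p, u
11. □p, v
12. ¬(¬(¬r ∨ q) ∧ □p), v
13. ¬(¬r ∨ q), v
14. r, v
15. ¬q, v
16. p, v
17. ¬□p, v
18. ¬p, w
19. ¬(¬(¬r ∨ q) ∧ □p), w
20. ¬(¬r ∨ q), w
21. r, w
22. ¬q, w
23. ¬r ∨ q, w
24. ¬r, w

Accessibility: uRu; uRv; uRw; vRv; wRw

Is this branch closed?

Both r and ¬r appear at w.

Closed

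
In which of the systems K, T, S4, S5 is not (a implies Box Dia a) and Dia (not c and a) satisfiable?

S4-tableau for the formula:
1. not (a implies Box Dia a) and Dia (not c and a), w0
2. not (a implies Box Dia a), w0   [and-rule on 1]
3. Dia (not c and a), w0   [and-rule on 1]
4. a, w0   [neg-implies-rule on 2]
5. not Box Dia a, w0   [neg-implies-rule on 2]
6. not c and a, w1   [Dia-rule on 3: fresh world w1, w0Rw1]
7. not c, w1   [and-rule on 6]
8. a, w1   [and-rule on 6]
9. not Dia a, w2   [neg-Box-rule on 5: fresh world w2, w0Rw2]
10. not a, w2   [neg-Dia-rule on 9 via w2Rw2]
Accessibility: w0Rw0, w0Rw1, w0Rw2, w1Rw1, w2Rw2
Complete open branch: satisfiable in S4, hence also in K, T (this S4-model is also a K-model and a T-model).
S5-tableau for the formula:
1. not (a implies Box Dia a) and Dia (not c and a), w0
2. not (a implies Box Dia a), w0   [and-rule on 1]
3. Dia (not c and a), w0   [and-rule on 1]
4. a, w0   [neg-implies-rule on 2]
5. not Box Dia a, w0   [neg-implies-rule on 2]
6. not c and a, w1   [Dia-rule on 3: fresh world w1, w0Rw1]
7. not c, w1   [and-rule on 6]
8. a, w1   [and-rule on 6]
9. not Dia a, w2   [neg-Box-rule on 5: fresh world w2, w0Rw2]
10. not a, w0   [neg-Dia-rule on 9 via w2Rw0]
Accessibility: w0Rw0, w0Rw1, w0Rw2, w1Rw0, w1Rw1, w1Rw2, w2Rw0, w2Rw1, w2Rw2
Branch closes: a and not a both at w0.
Every branch closes (one shown): unsatisfiable in S5.

K, T, S4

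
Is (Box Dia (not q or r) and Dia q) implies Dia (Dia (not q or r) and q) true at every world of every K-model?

Tableau for the negation not ((Box Dia (not q or r) and Dia q) implies Dia (Dia (not q or r) and q)):
1. not ((Box Dia (not q or r) and Dia q) implies Dia (Dia (not q or r) and q)), w0
2. Box Dia (not q or r) and Dia q, w0   [neg-implies-rule on 1]
3. not Dia (Dia (not q or r) and q), w0   [neg-implies-rule on 1]
4. Box Dia (not q or r), w0   [and-rule on 2]
5. Dia q, w0   [and-rule on 2]
6. q, w1   [Dia-rule on 5: fresh world w1, w0Rw1]
7. not (Dia (not q or r) and q), w1   [neg-Dia-rule on 3 via w0Rw1]
8. Dia (not q or r), w1   [Box-rule on 4 via w0Rw1]
9. not Dia (not q or r), w1   [neg-and-rule on 7 (branches; this branch)]
10. not q or r, w2   [Dia-rule on 8: fresh world w2, w1Rw2]
11. not (not q or r), w2   [neg-Dia-rule on 9 via w1Rw2]
12. q, w2   [neg-or-rule on 11]
13. not r, w2   [neg-or-rule on 11]
14. r, w2   [or-rule on 10 (branches; this branch)]
Accessibility: w0Rw1, w1Rw2
Branch closes: r and not r both at w2.
Every branch of the negation's tableau closes; the branch above is one of them.

Yes, valid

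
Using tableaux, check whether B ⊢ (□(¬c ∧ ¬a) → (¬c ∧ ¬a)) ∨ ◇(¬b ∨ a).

Yes, valid

Tableau for the negation ¬((□(¬c ∧ ¬a) → (¬c ∧ ¬a)) ∨ ◇(¬b ∨ a)):
1. ¬((□(¬c ∧ ¬a) → (¬c ∧ ¬a)) ∨ ◇(¬b ∨ a)), w0
2. ¬(□(¬c ∧ ¬a) → (¬c ∧ ¬a)), w0
3. ¬◇(¬b ∨ a), w0
4. □(¬c ∧ ¬a), w0
5. ¬(¬c ∧ ¬a), w0
6. ¬(¬b ∨ a), w0
7. b, w0
8. ¬a, w0
9. ¬c ∧ ¬a, w0
10. ¬c, w0
11. a, w0
Accessibility: w0Rw0
Branch closes: a and ¬a both at w0.
Every branch of the negation's tableau closes; the branch above is one of them.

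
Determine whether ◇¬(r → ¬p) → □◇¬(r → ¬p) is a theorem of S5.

Tableau for the negation ¬(◇¬(r → ¬p) → □◇¬(r → ¬p)):
1. ¬(◇¬(r → ¬p) → □◇¬(r → ¬p)), u
2. ◇¬(r → ¬p), u
3. ¬□◇¬(r → ¬p), u
4. ¬(r → ¬p), v
5. r, v
6. p, v
7. ¬◇¬(r → ¬p), w
8. r → ¬p, u
9. r → ¬p, v
10. r → ¬p, w
11. ¬p, u
12. ¬p, v
Accessibility: uRu, uRv, uRw, vRu, vRv, vRw, wRu, wRv, wRw
Branch closes: p and ¬p both at v.
Every branch of the negation's tableau closes; the branch above is one of them.

Yes, valid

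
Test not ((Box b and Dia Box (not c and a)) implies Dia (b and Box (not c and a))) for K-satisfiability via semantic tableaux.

Unsatisfiable (every branch closes)

1. not ((Box b and Dia Box (not c and a)) implies Dia (b and Box (not c and a))), w0
2. Box b and Dia Box (not c and a), w0   [neg-implies-rule on 1]
3. not Dia (b and Box (not c and a)), w0   [neg-implies-rule on 1]
4. Box b, w0   [and-rule on 2]
5. Dia Box (not c and a), w0   [and-rule on 2]
6. Box (not c and a), w1   [Dia-rule on 5: fresh world w1, w0Rw1]
7. not (b and Box (not c and a)), w1   [neg-Dia-rule on 3 via w0Rw1]
8. b, w1   [Box-rule on 4 via w0Rw1]
9. not Box (not c and a), w1   [neg-and-rule on 7 (branches; this branch)]
10. not (not c and a), w2   [neg-Box-rule on 9: fresh world w2, w1Rw2]
11. not c and a, w2   [Box-rule on 6 via w1Rw2]
12. not c, w2   [and-rule on 11]
13. a, w2   [and-rule on 11]
14. not a, w2   [neg-and-rule on 10 (branches; this branch)]
Accessibility: w0Rw1, w1Rw2
Branch closes: a and not a both at w2.
All branches of the tableau close; one closing branch shown above.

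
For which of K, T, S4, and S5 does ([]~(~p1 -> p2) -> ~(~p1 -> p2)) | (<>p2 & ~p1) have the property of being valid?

T-tableau for the negation ~(([]~(~p1 -> p2) -> ~(~p1 -> p2)) | (<>p2 & ~p1)):
1. ~(([]~(~p1 -> p2) -> ~(~p1 -> p2)) | (<>p2 & ~p1)), u
2. ~([]~(~p1 -> p2) -> ~(~p1 -> p2)), u
3. ~(<>p2 & ~p1), u
4. []~(~p1 -> p2), u
5. ~p1 -> p2, u
6. ~(~p1 -> p2), u
7. ~p1, u
8. ~p2, u
9. ~<>p2, u
10. p2, u
Accessibility: uRu
Branch closes: p2 and ~p2 both at u.
Every branch closes (one shown): valid in T, hence also in S4, S5 (every theorem of T is a theorem of S4 and S5).
K-tableau for the negation ~(([]~(~p1 -> p2) -> ~(~p1 -> p2)) | (<>p2 & ~p1)):
1. ~(([]~(~p1 -> p2) -> ~(~p1 -> p2)) | (<>p2 & ~p1)), u
2. ~([]~(~p1 -> p2) -> ~(~p1 -> p2)), u
3. ~(<>p2 & ~p1), u
4. []~(~p1 -> p2), u
5. ~p1 -> p2, u
6. p1, u
7. p2, u
Complete open branch: countermodel on a K-frame, so not valid in K.

T, S4, S5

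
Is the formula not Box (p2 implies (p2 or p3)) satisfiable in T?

1. not Box (p2 implies (p2 or p3)), u
2. not (p2 implies (p2 or p3)), v
3. p2, v
4. not (p2 or p3), v
5. not p2, v
6. not p3, v
Accessibility: uRu, uRv, vRv
Branch closes: p2 and not p2 both at v.
All branches of the tableau close; one closing branch shown above.

Unsatisfiable (every branch closes)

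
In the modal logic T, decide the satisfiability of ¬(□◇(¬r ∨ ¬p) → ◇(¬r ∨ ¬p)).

Unsatisfiable

1. ¬(□◇(¬r ∨ ¬p) → ◇(¬r ∨ ¬p)), u
2. □◇(¬r ∨ ¬p), u
3. ¬◇(¬r ∨ ¬p), u
4. ◇(¬r ∨ ¬p), u
5. ¬(¬r ∨ ¬p), u
6. r, u
7. p, u
8. ¬r ∨ ¬p, v
9. ◇(¬r ∨ ¬p), v
10. ¬(¬r ∨ ¬p), v
11. r, v
12. p, v
13. ¬p, v
Accessibility: uRu, uRv, vRv
Branch closes: p and ¬p both at v.
Every branch closes; the branch above is one of them.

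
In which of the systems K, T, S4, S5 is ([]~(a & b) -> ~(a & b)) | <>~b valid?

K-tableau for the negation ~(([]~(a & b) -> ~(a & b)) | <>~b):
1. ~(([]~(a & b) -> ~(a & b)) | <>~b), 0
2. ~([]~(a & b) -> ~(a & b)), 0
3. ~<>~b, 0
4. []~(a & b), 0
5. a & b, 0
6. a, 0
7. b, 0
Complete open branch: countermodel on a K-frame, so not valid in K.
T-tableau for the negation ~(([]~(a & b) -> ~(a & b)) | <>~b):
1. ~(([]~(a & b) -> ~(a & b)) | <>~b), 0
2. ~([]~(a & b) -> ~(a & b)), 0
3. ~<>~b, 0
4. []~(a & b), 0
5. a & b, 0
6. a, 0
7. b, 0
8. ~(a & b), 0
9. ~b, 0
Accessibility: 0R0
Branch closes: b and ~b both at 0.
Every branch closes (one shown): valid in T, hence also in S4, S5 (every theorem of T is a theorem of S4 and S5).

T, S4, S5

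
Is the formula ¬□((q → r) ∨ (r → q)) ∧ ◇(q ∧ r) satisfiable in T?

Unsatisfiable

1. ¬□((q → r) ∨ (r → q)) ∧ ◇(q ∧ r), w0
2. ¬□((q → r) ∨ (r → q)), w0
3. ◇(q ∧ r), w0
4. ¬((q → r) ∨ (r → q)), w1
5. ¬(q → r), w1
6. ¬(r → q), w1
7. q, w1
8. ¬r, w1
9. r, w1
10. ¬q, w1
Accessibility: w0Rw0, w0Rw1, w1Rw1
Branch closes: r and ¬r both at w1.
(One branch shown.) All branches close.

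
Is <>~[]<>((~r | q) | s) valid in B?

No, not valid

Tableau for the negation ~<>~[]<>((~r | q) | s):
1. ~<>~[]<>((~r | q) | s), 0
2. []<>((~r | q) | s), 0   [~<>-rule on 1 via 0R0]
3. <>((~r | q) | s), 0   [[]-rule on 2 via 0R0]
4. (~r | q) | s, 1   [<>-rule on 3: fresh world 1, 0R1]
5. []<>((~r | q) | s), 1   [~<>-rule on 1 via 0R1]
6. <>((~r | q) | s), 1   [[]-rule on 2 via 0R1]
7. s, 1   [|-rule on 4 (branches; this branch)]
8. (~r | q) | s, 2   [<>-rule on 6: fresh world 2, 1R2]
9. <>((~r | q) | s), 2   [[]-rule on 5 via 1R2]
10. s, 2   [|-rule on 8 (branches; this branch)]
11. (~r | q) | s, 3   [<>-rule on 9: fresh world 3, 2R3]
12. s, 3   [|-rule on 11 (branches; this branch)]
Accessibility: 0R0, 0R1, 1R0, 1R1, 1R2, 2R1, 2R2, 2R3, 3R2, 3R3
The negation has an open branch (countermodel exists).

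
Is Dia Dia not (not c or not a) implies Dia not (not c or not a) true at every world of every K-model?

Tableau for the negation not (Dia Dia not (not c or not a) implies Dia not (not c or not a)):
1. not (Dia Dia not (not c or not a) implies Dia not (not c or not a)), u
2. Dia Dia not (not c or not a), u
3. not Dia not (not c or not a), u
4. Dia not (not c or not a), v
5. not c or not a, v
6. not a, v
7. not (not c or not a), w
8. c, w
9. a, w
Accessibility: uRv, vRw
The negation has an open branch (countermodel exists).

Not valid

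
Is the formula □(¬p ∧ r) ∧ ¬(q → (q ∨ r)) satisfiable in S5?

1. □(¬p ∧ r) ∧ ¬(q → (q ∨ r)), u
2. □(¬p ∧ r), u   [∧-rule on 1]
3. ¬(q → (q ∨ r)), u   [∧-rule on 1]
4. q, u   [¬→-rule on 3]
5. ¬(q ∨ r), u   [¬→-rule on 3]
6. ¬q, u   [¬∨-rule on 5]
7. ¬r, u   [¬∨-rule on 5]
Accessibility: uRu
Branch closes: q and ¬q both at u.
(One branch shown.) All branches close.

Unsatisfiable (every branch closes)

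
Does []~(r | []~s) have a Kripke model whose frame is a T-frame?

Yes, satisfiable

1. []~(r | []~s), 0
2. ~(r | []~s), 0
3. ~r, 0
4. ~[]~s, 0
5. s, 1
6. ~(r | []~s), 1
7. ~r, 1
8. ~[]~s, 1
9. s, 2
Accessibility: 0R0, 0R1, 1R1, 1R2, 2R2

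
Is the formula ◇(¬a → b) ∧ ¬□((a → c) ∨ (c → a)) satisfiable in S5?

Unsatisfiable (every branch closes)

1. ◇(¬a → b) ∧ ¬□((a → c) ∨ (c → a)), u
2. ◇(¬a → b), u
3. ¬□((a → c) ∨ (c → a)), u
4. ¬a → b, v
5. b, v
6. ¬((a → c) ∨ (c → a)), w
7. ¬(a → c), w
8. ¬(c → a), w
9. a, w
10. ¬c, w
11. c, w
12. ¬a, w
Accessibility: uRu, uRv, uRw, vRu, vRv, vRw, wRu, wRv, wRw
Branch closes: c and ¬c both at w.
(One branch shown.) All branches close.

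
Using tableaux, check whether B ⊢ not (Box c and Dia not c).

Yes, valid

Tableau for the negation Box c and Dia not c:
1. Box c and Dia not c, u
2. Box c, u
3. Dia not c, u
4. c, u
5. not c, v
6. c, v
Accessibility: uRu, uRv, vRu, vRv
Branch closes: c and not c both at v.
Every branch of the negation's tableau closes; the branch above is one of them.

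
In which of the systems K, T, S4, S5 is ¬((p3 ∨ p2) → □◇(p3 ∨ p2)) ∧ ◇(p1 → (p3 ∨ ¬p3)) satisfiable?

S5-tableau for the formula:
1. ¬((p3 ∨ p2) → □◇(p3 ∨ p2)) ∧ ◇(p1 → (p3 ∨ ¬p3)), 0
2. ¬((p3 ∨ p2) → □◇(p3 ∨ p2)), 0
3. ◇(p1 → (p3 ∨ ¬p3)), 0
4. p3 ∨ p2, 0
5. ¬□◇(p3 ∨ p2), 0
6. p2, 0
7. p1 → (p3 ∨ ¬p3), 1
8. p3 ∨ ¬p3, 1
9. ¬p3, 1
10. ¬◇(p3 ∨ p2), 2
11. ¬(p3 ∨ p2), 0
12. ¬p3, 0
13. ¬p2, 0
Accessibility: 0R0, 0R1, 0R2, 1R0, 1R1, 1R2, 2R0, 2R1, 2R2
Branch closes: p2 and ¬p2 both at 0.
Every branch closes (one shown): unsatisfiable in S5.
S4-tableau for the formula:
1. ¬((p3 ∨ p2) → □◇(p3 ∨ p2)) ∧ ◇(p1 → (p3 ∨ ¬p3)), 0
2. ¬((p3 ∨ p2) → □◇(p3 ∨ p2)), 0
3. ◇(p1 → (p3 ∨ ¬p3)), 0
4. p3 ∨ p2, 0
5. ¬□◇(p3 ∨ p2), 0
6. p2, 0
7. p1 → (p3 ∨ ¬p3), 1
8. p3 ∨ ¬p3, 1
9. ¬p3, 1
10. ¬◇(p3 ∨ p2), 2
11. ¬(p3 ∨ p2), 2
12. ¬p3, 2
13. ¬p2, 2
Accessibility: 0R0, 0R1, 0R2, 1R1, 2R2
Complete open branch: satisfiable in S4, hence also in K, T (this S4-model is also a K-model and a T-model).

K, T, S4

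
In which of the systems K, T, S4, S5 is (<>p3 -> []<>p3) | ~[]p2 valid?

S4-tableau for the negation ~((<>p3 -> []<>p3) | ~[]p2):
1. ~((<>p3 -> []<>p3) | ~[]p2), u
2. ~(<>p3 -> []<>p3), u   [~|-rule on 1]
3. []p2, u   [~|-rule on 1]
4. <>p3, u   [~->-rule on 2]
5. ~[]<>p3, u   [~->-rule on 2]
6. p2, u   [[]-rule on 3 via uRu]
7. p3, v   [<>-rule on 4: fresh world v, uRv]
8. p2, v   [[]-rule on 3 via uRv]
9. ~<>p3, w   [~[]-rule on 5: fresh world w, uRw]
10. p2, w   [[]-rule on 3 via uRw]
11. ~p3, w   [~<>-rule on 9 via wRw]
Accessibility: uRu, uRv, uRw, vRv, wRw
Complete open branch: countermodel on an S4-frame, so not valid in S4, nor in K, T (the same frame is also a K-frame and a T-frame).
S5-tableau for the negation ~((<>p3 -> []<>p3) | ~[]p2):
1. ~((<>p3 -> []<>p3) | ~[]p2), u
2. ~(<>p3 -> []<>p3), u   [~|-rule on 1]
3. []p2, u   [~|-rule on 1]
4. <>p3, u   [~->-rule on 2]
5. ~[]<>p3, u   [~->-rule on 2]
6. p2, u   [[]-rule on 3 via uRu]
7. p3, v   [<>-rule on 4: fresh world v, uRv]
8. p2, v   [[]-rule on 3 via uRv]
9. ~<>p3, w   [~[]-rule on 5: fresh world w, uRw]
10. p2, w   [[]-rule on 3 via uRw]
11. ~p3, u   [~<>-rule on 9 via wRu]
12. ~p3, v   [~<>-rule on 9 via wRv]
Accessibility: uRu, uRv, uRw, vRu, vRv, vRw, wRu, wRv, wRw
Branch closes: p3 and ~p3 both at v.
Every branch closes (one shown): valid in S5.

S5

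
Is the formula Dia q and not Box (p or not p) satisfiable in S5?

1. Dia q and not Box (p or not p), 0
2. Dia q, 0   [and-rule on 1]
3. not Box (p or not p), 0   [and-rule on 1]
4. q, 1   [Dia-rule on 2: fresh world 1, 0R1]
5. not (p or not p), 2   [neg-Box-rule on 3: fresh world 2, 0R2]
6. not p, 2   [neg-or-rule on 5]
7. p, 2   [neg-or-rule on 5]
Accessibility: 0R0, 0R1, 0R2, 1R0, 1R1, 1R2, 2R0, 2R1, 2R2
Branch closes: p and not p both at 2.
All branches of the tableau close; one closing branch shown above.

No, unsatisfiable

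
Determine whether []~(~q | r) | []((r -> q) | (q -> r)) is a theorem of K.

Tableau for the negation ~([]~(~q | r) | []((r -> q) | (q -> r))):
1. ~([]~(~q | r) | []((r -> q) | (q -> r))), w0
2. ~[]~(~q | r), w0   [~|-rule on 1]
3. ~[]((r -> q) | (q -> r)), w0   [~|-rule on 1]
4. ~q | r, w1   [~[]-rule on 2: fresh world w1, w0Rw1]
5. r, w1   [|-rule on 4 (branches; this branch)]
6. ~((r -> q) | (q -> r)), w2   [~[]-rule on 3: fresh world w2, w0Rw2]
7. ~(r -> q), w2   [~|-rule on 6]
8. ~(q -> r), w2   [~|-rule on 6]
9. r, w2   [~->-rule on 7]
10. ~q, w2   [~->-rule on 7]
11. q, w2   [~->-rule on 8]
12. ~r, w2   [~->-rule on 8]
Accessibility: w0Rw1, w0Rw2
Branch closes: q and ~q both at w2.
Every branch of the negation's tableau closes; the branch above is one of them.

Valid in K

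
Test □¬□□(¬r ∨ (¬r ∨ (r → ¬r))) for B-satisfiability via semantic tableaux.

Satisfiable (open branch found)

1. □¬□□(¬r ∨ (¬r ∨ (r → ¬r))), u
2. ¬□□(¬r ∨ (¬r ∨ (r → ¬r))), u
3. ¬□(¬r ∨ (¬r ∨ (r → ¬r))), v
4. ¬□□(¬r ∨ (¬r ∨ (r → ¬r))), v
5. ¬(¬r ∨ (¬r ∨ (r → ¬r))), w
6. r, w
7. ¬(¬r ∨ (r → ¬r)), w
8. ¬(r → ¬r), w
9. ¬□(¬r ∨ (¬r ∨ (r → ¬r))), x
10. ¬(¬r ∨ (¬r ∨ (r → ¬r))), y
11. r, y
12. ¬(¬r ∨ (r → ¬r)), y
13. ¬(r → ¬r), y
Accessibility: uRu, uRv, vRu, vRv, vRw, vRx, wRv, wRw, xRv, xRx, xRy, yRx, yRy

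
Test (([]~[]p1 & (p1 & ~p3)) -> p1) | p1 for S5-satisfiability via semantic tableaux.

Yes, satisfiable

1. (([]~[]p1 & (p1 & ~p3)) -> p1) | p1, 0
2. p1, 0
Accessibility: 0R0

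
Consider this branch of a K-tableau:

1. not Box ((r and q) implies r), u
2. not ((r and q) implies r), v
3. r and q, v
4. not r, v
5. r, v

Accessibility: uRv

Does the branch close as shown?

Both r and not r appear at v.

Yes, closed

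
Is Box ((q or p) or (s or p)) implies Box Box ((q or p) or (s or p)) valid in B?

Tableau for the negation not (Box ((q or p) or (s or p)) implies Box Box ((q or p) or (s or p))):
1. not (Box ((q or p) or (s or p)) implies Box Box ((q or p) or (s or p))), 0
2. Box ((q or p) or (s or p)), 0
3. not Box Box ((q or p) or (s or p)), 0
4. (q or p) or (s or p), 0
5. s or p, 0
6. p, 0
7. not Box ((q or p) or (s or p)), 1
8. (q or p) or (s or p), 1
9. s or p, 1
10. p, 1
11. not ((q or p) or (s or p)), 2
12. not (q or p), 2
13. not (s or p), 2
14. not q, 2
15. not p, 2
16. not s, 2
Accessibility: 0R0, 0R1, 1R0, 1R1, 1R2, 2R1, 2R2
The negation has an open branch (countermodel exists).

Not valid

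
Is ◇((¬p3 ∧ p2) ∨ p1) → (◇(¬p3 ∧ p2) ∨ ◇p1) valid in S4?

Valid

Tableau for the negation ¬(◇((¬p3 ∧ p2) ∨ p1) → (◇(¬p3 ∧ p2) ∨ ◇p1)):
1. ¬(◇((¬p3 ∧ p2) ∨ p1) → (◇(¬p3 ∧ p2) ∨ ◇p1)), w0
2. ◇((¬p3 ∧ p2) ∨ p1), w0   [¬→-rule on 1]
3. ¬(◇(¬p3 ∧ p2) ∨ ◇p1), w0   [¬→-rule on 1]
4. ¬◇(¬p3 ∧ p2), w0   [¬∨-rule on 3]
5. ¬◇p1, w0   [¬∨-rule on 3]
6. ¬(¬p3 ∧ p2), w0   [¬◇-rule on 4 via w0Rw0]
7. ¬p1, w0   [¬◇-rule on 5 via w0Rw0]
8. ¬p2, w0   [¬∧-rule on 6 (branches; this branch)]
9. (¬p3 ∧ p2) ∨ p1, w1   [◇-rule on 2: fresh world w1, w0Rw1]
10. ¬(¬p3 ∧ p2), w1   [¬◇-rule on 4 via w0Rw1]
11. ¬p1, w1   [¬◇-rule on 5 via w0Rw1]
12. ¬p3 ∧ p2, w1   [∨-rule on 9 (branches; this branch)]
13. ¬p3, w1   [∧-rule on 12]
14. p2, w1   [∧-rule on 12]
15. ¬p2, w1   [¬∧-rule on 10 (branches; this branch)]
Accessibility: w0Rw0, w0Rw1, w1Rw1
Branch closes: p2 and ¬p2 both at w1.
All branches of the negation close; one closing branch shown above.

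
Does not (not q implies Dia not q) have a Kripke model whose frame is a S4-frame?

Unsatisfiable (every branch closes)

1. not (not q implies Dia not q), w0
2. not q, w0
3. not Dia not q, w0
4. q, w0
Accessibility: w0Rw0
Branch closes: q and not q both at w0.
Every branch closes; the branch above is one of them.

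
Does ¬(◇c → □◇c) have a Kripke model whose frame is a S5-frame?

No, unsatisfiable

1. ¬(◇c → □◇c), u
2. ◇c, u
3. ¬□◇c, u
4. c, v
5. ¬◇c, w
6. ¬c, u
7. ¬c, v
Accessibility: uRu, uRv, uRw, vRu, vRv, vRw, wRu, wRv, wRw
Branch closes: c and ¬c both at v.
(One branch shown.) All branches close.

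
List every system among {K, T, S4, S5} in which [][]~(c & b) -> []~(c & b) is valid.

T, S4, S5

K-tableau for the negation ~([][]~(c & b) -> []~(c & b)):
1. ~([][]~(c & b) -> []~(c & b)), u
2. [][]~(c & b), u
3. ~[]~(c & b), u
4. c & b, v
5. c, v
6. b, v
7. []~(c & b), v
Accessibility: uRv
Complete open branch: countermodel on a K-frame, so not valid in K.
T-tableau for the negation ~([][]~(c & b) -> []~(c & b)):
1. ~([][]~(c & b) -> []~(c & b)), u
2. [][]~(c & b), u
3. ~[]~(c & b), u
4. []~(c & b), u
5. ~(c & b), u
6. ~b, u
7. c & b, v
8. c, v
9. b, v
10. []~(c & b), v
11. ~(c & b), v
12. ~b, v
Accessibility: uRu, uRv, vRv
Branch closes: b and ~b both at v.
Every branch closes (one shown): valid in T, hence also in S4, S5 (every theorem of T is a theorem of S4 and S5).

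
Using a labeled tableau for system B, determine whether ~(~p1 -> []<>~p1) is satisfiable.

No, unsatisfiable

1. ~(~p1 -> []<>~p1), u
2. ~p1, u   [~->-rule on 1]
3. ~[]<>~p1, u   [~->-rule on 1]
4. ~<>~p1, v   [~[]-rule on 3: fresh world v, uRv]
5. p1, u   [~<>-rule on 4 via vRu]
Accessibility: uRu, uRv, vRu, vRv
Branch closes: p1 and ~p1 both at u.
(One branch shown.) All branches close.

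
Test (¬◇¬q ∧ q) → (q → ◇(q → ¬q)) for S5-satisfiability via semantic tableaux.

Yes, satisfiable

1. (¬◇¬q ∧ q) → (q → ◇(q → ¬q)), w0
2. q → ◇(q → ¬q), w0
3. ◇(q → ¬q), w0
4. q → ¬q, w1
5. ¬q, w1
Accessibility: w0Rw0, w0Rw1, w1Rw0, w1Rw1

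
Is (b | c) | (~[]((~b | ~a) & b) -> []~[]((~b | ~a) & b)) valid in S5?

Yes, valid

Tableau for the negation ~((b | c) | (~[]((~b | ~a) & b) -> []~[]((~b | ~a) & b))):
1. ~((b | c) | (~[]((~b | ~a) & b) -> []~[]((~b | ~a) & b))), 0
2. ~(b | c), 0   [~|-rule on 1]
3. ~(~[]((~b | ~a) & b) -> []~[]((~b | ~a) & b)), 0   [~|-rule on 1]
4. ~b, 0   [~|-rule on 2]
5. ~c, 0   [~|-rule on 2]
6. ~[]((~b | ~a) & b), 0   [~->-rule on 3]
7. ~[]~[]((~b | ~a) & b), 0   [~->-rule on 3]
8. ~((~b | ~a) & b), 1   [~[]-rule on 6: fresh world 1, 0R1]
9. ~(~b | ~a), 1   [~&-rule on 8 (branches; this branch)]
10. b, 1   [~|-rule on 9]
11. a, 1   [~|-rule on 9]
12. []((~b | ~a) & b), 2   [~[]-rule on 7: fresh world 2, 0R2]
13. (~b | ~a) & b, 0   [[]-rule on 12 via 2R0]
14. ~b | ~a, 0   [&-rule on 13]
15. b, 0   [&-rule on 13]
Accessibility: 0R0, 0R1, 0R2, 1R0, 1R1, 1R2, 2R0, 2R1, 2R2
Branch closes: b and ~b both at 0.
All branches of the negation close; one closing branch shown above.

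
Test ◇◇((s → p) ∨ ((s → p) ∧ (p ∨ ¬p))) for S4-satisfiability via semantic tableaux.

1. ◇◇((s → p) ∨ ((s → p) ∧ (p ∨ ¬p))), w0
2. ◇((s → p) ∨ ((s → p) ∧ (p ∨ ¬p))), w1   [◇-rule on 1: fresh world w1, w0Rw1]
3. (s → p) ∨ ((s → p) ∧ (p ∨ ¬p)), w2   [◇-rule on 2: fresh world w2, w1Rw2]
4. (s → p) ∧ (p ∨ ¬p), w2   [∨-rule on 3 (branches; this branch)]
5. s → p, w2   [∧-rule on 4]
6. p ∨ ¬p, w2   [∧-rule on 4]
7. p, w2   [→-rule on 5 (branches; this branch)]
Accessibility: w0Rw0, w0Rw1, w0Rw2, w1Rw1, w1Rw2, w2Rw2

Satisfiable (open branch found)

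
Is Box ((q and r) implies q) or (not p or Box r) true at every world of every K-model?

Yes, valid

Tableau for the negation not (Box ((q and r) implies q) or (not p or Box r)):
1. not (Box ((q and r) implies q) or (not p or Box r)), 0
2. not Box ((q and r) implies q), 0   [neg-or-rule on 1]
3. not (not p or Box r), 0   [neg-or-rule on 1]
4. p, 0   [neg-or-rule on 3]
5. not Box r, 0   [neg-or-rule on 3]
6. not ((q and r) implies q), 1   [neg-Box-rule on 2: fresh world 1, 0R1]
7. q and r, 1   [neg-implies-rule on 6]
8. not q, 1   [neg-implies-rule on 6]
9. q, 1   [and-rule on 7]
10. r, 1   [and-rule on 7]
Accessibility: 0R1
Branch closes: q and not q both at 1.
All branches of the negation close; one closing branch shown above.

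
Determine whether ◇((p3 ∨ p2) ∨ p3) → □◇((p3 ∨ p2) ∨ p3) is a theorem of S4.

Not valid

Tableau for the negation ¬(◇((p3 ∨ p2) ∨ p3) → □◇((p3 ∨ p2) ∨ p3)):
1. ¬(◇((p3 ∨ p2) ∨ p3) → □◇((p3 ∨ p2) ∨ p3)), u
2. ◇((p3 ∨ p2) ∨ p3), u
3. ¬□◇((p3 ∨ p2) ∨ p3), u
4. (p3 ∨ p2) ∨ p3, v
5. p3, v
6. ¬◇((p3 ∨ p2) ∨ p3), w
7. ¬((p3 ∨ p2) ∨ p3), w
8. ¬(p3 ∨ p2), w
9. ¬p3, w
10. ¬p2, w
Accessibility: uRu, uRv, uRw, vRv, wRw
The negation has an open branch (countermodel exists).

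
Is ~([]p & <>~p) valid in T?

Tableau for the negation []p & <>~p:
1. []p & <>~p, u
2. []p, u
3. <>~p, u
4. p, u
5. ~p, v
6. p, v
Accessibility: uRu, uRv, vRv
Branch closes: p and ~p both at v.
Every branch of the negation's tableau closes; the branch above is one of them.

Valid in T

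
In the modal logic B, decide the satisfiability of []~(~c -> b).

Satisfiable

1. []~(~c -> b), w0
2. ~(~c -> b), w0
3. ~c, w0
4. ~b, w0
Accessibility: w0Rw0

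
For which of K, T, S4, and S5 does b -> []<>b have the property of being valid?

S5

S5-tableau for the negation ~(b -> []<>b):
1. ~(b -> []<>b), w0
2. b, w0   [~->-rule on 1]
3. ~[]<>b, w0   [~->-rule on 1]
4. ~<>b, w1   [~[]-rule on 3: fresh world w1, w0Rw1]
5. ~b, w0   [~<>-rule on 4 via w1Rw0]
Accessibility: w0Rw0, w0Rw1, w1Rw0, w1Rw1
Branch closes: b and ~b both at w0.
Every branch closes (one shown): valid in S5.
S4-tableau for the negation ~(b -> []<>b):
1. ~(b -> []<>b), w0
2. b, w0   [~->-rule on 1]
3. ~[]<>b, w0   [~->-rule on 1]
4. ~<>b, w1   [~[]-rule on 3: fresh world w1, w0Rw1]
5. ~b, w1   [~<>-rule on 4 via w1Rw1]
Accessibility: w0Rw0, w0Rw1, w1Rw1
Complete open branch: countermodel on an S4-frame, so not valid in S4, nor in K, T (the same frame is also a K-frame and a T-frame).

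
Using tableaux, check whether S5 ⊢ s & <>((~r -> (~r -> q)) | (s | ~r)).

Tableau for the negation ~(s & <>((~r -> (~r -> q)) | (s | ~r))):
1. ~(s & <>((~r -> (~r -> q)) | (s | ~r))), 0
2. ~s, 0   [~&-rule on 1 (branches; this branch)]
Accessibility: 0R0
The negation has an open branch (countermodel exists).

Not valid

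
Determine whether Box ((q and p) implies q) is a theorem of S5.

Valid in S5

Tableau for the negation not Box ((q and p) implies q):
1. not Box ((q and p) implies q), w0
2. not ((q and p) implies q), w1
3. q and p, w1
4. not q, w1
5. q, w1
6. p, w1
Accessibility: w0Rw0, w0Rw1, w1Rw0, w1Rw1
Branch closes: q and not q both at w1.
Every branch of the negation's tableau closes; the branch above is one of them.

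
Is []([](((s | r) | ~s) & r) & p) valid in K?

Tableau for the negation ~[]([](((s | r) | ~s) & r) & p):
1. ~[]([](((s | r) | ~s) & r) & p), w0
2. ~([](((s | r) | ~s) & r) & p), w1   [~[]-rule on 1: fresh world w1, w0Rw1]
3. ~p, w1   [~&-rule on 2 (branches; this branch)]
Accessibility: w0Rw1
The negation has an open branch (countermodel exists).

No, not valid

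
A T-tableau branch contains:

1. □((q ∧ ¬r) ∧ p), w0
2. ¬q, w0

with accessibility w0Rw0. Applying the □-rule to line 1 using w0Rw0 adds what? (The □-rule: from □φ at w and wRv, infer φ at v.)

(q ∧ ¬r) ∧ p, w0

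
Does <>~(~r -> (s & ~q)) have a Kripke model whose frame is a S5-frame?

Satisfiable (open branch found)

1. <>~(~r -> (s & ~q)), 0
2. ~(~r -> (s & ~q)), 1
3. ~r, 1
4. ~(s & ~q), 1
5. q, 1
Accessibility: 0R0, 0R1, 1R0, 1R1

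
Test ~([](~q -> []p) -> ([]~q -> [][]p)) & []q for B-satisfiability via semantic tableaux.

No, unsatisfiable

1. ~([](~q -> []p) -> ([]~q -> [][]p)) & []q, w0
2. ~([](~q -> []p) -> ([]~q -> [][]p)), w0
3. []q, w0
4. [](~q -> []p), w0
5. ~([]~q -> [][]p), w0
6. []~q, w0
7. ~[][]p, w0
8. q, w0
9. ~q -> []p, w0
10. ~q, w0
Accessibility: w0Rw0
Branch closes: q and ~q both at w0.
Every branch closes; the branch above is one of them.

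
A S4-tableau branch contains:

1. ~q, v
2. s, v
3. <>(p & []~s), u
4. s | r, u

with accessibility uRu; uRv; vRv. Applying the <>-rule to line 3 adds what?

a fresh world w with uRw, and p & []~s at w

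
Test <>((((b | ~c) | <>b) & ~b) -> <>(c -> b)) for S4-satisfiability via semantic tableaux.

Satisfiable

1. <>((((b | ~c) | <>b) & ~b) -> <>(c -> b)), u
2. (((b | ~c) | <>b) & ~b) -> <>(c -> b), v
3. <>(c -> b), v
4. c -> b, w
5. b, w
Accessibility: uRu, uRv, uRw, vRv, vRw, wRw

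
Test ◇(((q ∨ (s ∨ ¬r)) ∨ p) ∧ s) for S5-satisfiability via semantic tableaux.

1. ◇(((q ∨ (s ∨ ¬r)) ∨ p) ∧ s), 0
2. ((q ∨ (s ∨ ¬r)) ∨ p) ∧ s, 1   [◇-rule on 1: fresh world 1, 0R1]
3. (q ∨ (s ∨ ¬r)) ∨ p, 1   [∧-rule on 2]
4. s, 1   [∧-rule on 2]
5. p, 1   [∨-rule on 3 (branches; this branch)]
Accessibility: 0R0, 0R1, 1R0, 1R1

Yes, satisfiable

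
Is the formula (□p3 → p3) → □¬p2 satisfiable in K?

1. (□p3 → p3) → □¬p2, 0
2. □¬p2, 0   [→-rule on 1 (branches; this branch)]

Satisfiable (open branch found)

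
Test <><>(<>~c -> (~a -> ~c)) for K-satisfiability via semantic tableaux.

Yes, satisfiable

1. <><>(<>~c -> (~a -> ~c)), 0
2. <>(<>~c -> (~a -> ~c)), 1
3. <>~c -> (~a -> ~c), 2
4. ~a -> ~c, 2
5. ~c, 2
Accessibility: 0R1, 1R2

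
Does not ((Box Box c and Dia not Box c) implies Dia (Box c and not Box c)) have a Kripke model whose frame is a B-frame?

No, unsatisfiable

1. not ((Box Box c and Dia not Box c) implies Dia (Box c and not Box c)), 0
2. Box Box c and Dia not Box c, 0
3. not Dia (Box c and not Box c), 0
4. Box Box c, 0
5. Dia not Box c, 0
6. not (Box c and not Box c), 0
7. Box c, 0
8. c, 0
9. not Box c, 0
10. not Box c, 1
11. not (Box c and not Box c), 1
12. Box c, 1
13. c, 1
14. not c, 2
15. not (Box c and not Box c), 2
16. Box c, 2
17. c, 2
Accessibility: 0R0, 0R1, 0R2, 1R0, 1R1, 2R0, 2R2
Branch closes: c and not c both at 2.
Every branch closes; the branch above is one of them.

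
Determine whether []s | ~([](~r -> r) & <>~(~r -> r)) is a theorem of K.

Yes, valid

Tableau for the negation ~([]s | ~([](~r -> r) & <>~(~r -> r))):
1. ~([]s | ~([](~r -> r) & <>~(~r -> r))), u
2. ~[]s, u
3. [](~r -> r) & <>~(~r -> r), u
4. [](~r -> r), u
5. <>~(~r -> r), u
6. ~s, v
7. ~r -> r, v
8. r, v
9. ~(~r -> r), w
10. ~r, w
11. ~r -> r, w
12. r, w
Accessibility: uRv, uRw
Branch closes: r and ~r both at w.
All branches of the negation close; one closing branch shown above.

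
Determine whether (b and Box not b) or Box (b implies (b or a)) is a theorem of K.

Yes, valid

Tableau for the negation not ((b and Box not b) or Box (b implies (b or a))):
1. not ((b and Box not b) or Box (b implies (b or a))), u
2. not (b and Box not b), u
3. not Box (b implies (b or a)), u
4. not Box not b, u
5. not (b implies (b or a)), v
6. b, v
7. not (b or a), v
8. not b, v
9. not a, v
Accessibility: uRv
Branch closes: b and not b both at v.
Every branch of the negation's tableau closes; the branch above is one of them.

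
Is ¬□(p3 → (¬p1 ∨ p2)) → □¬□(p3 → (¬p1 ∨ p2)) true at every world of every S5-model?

Tableau for the negation ¬(¬□(p3 → (¬p1 ∨ p2)) → □¬□(p3 → (¬p1 ∨ p2))):
1. ¬(¬□(p3 → (¬p1 ∨ p2)) → □¬□(p3 → (¬p1 ∨ p2))), 0
2. ¬□(p3 → (¬p1 ∨ p2)), 0   [¬→-rule on 1]
3. ¬□¬□(p3 → (¬p1 ∨ p2)), 0   [¬→-rule on 1]
4. ¬(p3 → (¬p1 ∨ p2)), 1   [¬□-rule on 2: fresh world 1, 0R1]
5. p3, 1   [¬→-rule on 4]
6. ¬(¬p1 ∨ p2), 1   [¬→-rule on 4]
7. p1, 1   [¬∨-rule on 6]
8. ¬p2, 1   [¬∨-rule on 6]
9. □(p3 → (¬p1 ∨ p2)), 2   [¬□-rule on 3: fresh world 2, 0R2]
10. p3 → (¬p1 ∨ p2), 0   [□-rule on 9 via 2R0]
11. p3 → (¬p1 ∨ p2), 1   [□-rule on 9 via 2R1]
12. p3 → (¬p1 ∨ p2), 2   [□-rule on 9 via 2R2]
13. ¬p1 ∨ p2, 0   [→-rule on 10 (branches; this branch)]
14. ¬p1 ∨ p2, 1   [→-rule on 11 (branches; this branch)]
15. ¬p1 ∨ p2, 2   [→-rule on 12 (branches; this branch)]
16. p2, 0   [∨-rule on 13 (branches; this branch)]
17. p2, 1   [∨-rule on 14 (branches; this branch)]
Accessibility: 0R0, 0R1, 0R2, 1R0, 1R1, 1R2, 2R0, 2R1, 2R2
Branch closes: p2 and ¬p2 both at 1.
All branches of the negation close; one closing branch shown above.

Valid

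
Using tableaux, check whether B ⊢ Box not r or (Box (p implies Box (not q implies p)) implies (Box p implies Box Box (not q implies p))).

Tableau for the negation not (Box not r or (Box (p implies Box (not q implies p)) implies (Box p implies Box Box (not q implies p)))):
1. not (Box not r or (Box (p implies Box (not q implies p)) implies (Box p implies Box Box (not q implies p)))), w0
2. not Box not r, w0
3. not (Box (p implies Box (not q implies p)) implies (Box p implies Box Box (not q implies p))), w0
4. Box (p implies Box (not q implies p)), w0
5. not (Box p implies Box Box (not q implies p)), w0
6. Box p, w0
7. not Box Box (not q implies p), w0
8. p implies Box (not q implies p), w0
9. p, w0
10. Box (not q implies p), w0
11. not q implies p, w0
12. r, w1
13. p implies Box (not q implies p), w1
14. p, w1
15. not q implies p, w1
16. Box (not q implies p), w1
17. not Box (not q implies p), w2
18. p implies Box (not q implies p), w2
19. p, w2
20. not q implies p, w2
21. Box (not q implies p), w2
22. not (not q implies p), w3
23. not q, w3
24. not p, w3
25. not q implies p, w3
26. p, w3
Accessibility: w0Rw0, w0Rw1, w0Rw2, w1Rw0, w1Rw1, w2Rw0, w2Rw2, w2Rw3, w3Rw2, w3Rw3
Branch closes: p and not p both at w3.
All branches of the negation close; one closing branch shown above.

Yes, valid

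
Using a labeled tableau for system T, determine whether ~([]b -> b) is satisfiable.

1. ~([]b -> b), u
2. []b, u   [~->-rule on 1]
3. ~b, u   [~->-rule on 1]
4. b, u   [[]-rule on 2 via uRu]
Accessibility: uRu
Branch closes: b and ~b both at u.
Every branch closes; the branch above is one of them.

Unsatisfiable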